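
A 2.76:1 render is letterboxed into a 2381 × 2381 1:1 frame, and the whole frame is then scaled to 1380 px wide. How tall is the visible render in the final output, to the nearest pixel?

500 px

In the 2381×2381 frame the render fills the width: height = 2381 / 2.760 ≈ 862.68 px.
Scaling 2381 → 1380 is ×0.5796, so the height becomes 862.68 × 0.5796 ≈ 500.00 px.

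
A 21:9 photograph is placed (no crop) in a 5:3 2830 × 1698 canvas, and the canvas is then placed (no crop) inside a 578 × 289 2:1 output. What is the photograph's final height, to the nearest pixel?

206 px

21:9 in 2830×1698: fills the width, so the photograph is 2830.00 × 1212.86.
Second fit — the 5:3 canvas into 578×289 spans the height: 481.67 × 289.00 (×0.1702 from 2830×1698).
The photograph scales with it: height 1212.86 × 0.1702 ≈ 206.43.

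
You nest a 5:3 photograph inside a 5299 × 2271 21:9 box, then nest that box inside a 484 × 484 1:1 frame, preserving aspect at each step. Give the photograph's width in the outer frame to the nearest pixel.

346 px

Inside the 5299×2271 canvas the photograph is height-limited at 3785.00 × 2271.00.
Second fit — the 21:9 canvas into 484×484 spans the width: 484.00 × 207.43 (×0.0913 from 5299×2271).
So the photograph's width is 3785.00 × 0.0913 ≈ 345.71.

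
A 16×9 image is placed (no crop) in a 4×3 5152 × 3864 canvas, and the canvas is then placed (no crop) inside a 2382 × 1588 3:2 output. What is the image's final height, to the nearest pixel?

1191 px

Inside the 5152×3864 canvas the image is width-limited at 5152.00 × 2898.00.
4×3 in 2382×1588: fills the height, so the intermediate becomes 2117.33 × 1588.00 — a scale of ×0.4110.
Applying the same ×0.4110: 2898.00 → 1191.00.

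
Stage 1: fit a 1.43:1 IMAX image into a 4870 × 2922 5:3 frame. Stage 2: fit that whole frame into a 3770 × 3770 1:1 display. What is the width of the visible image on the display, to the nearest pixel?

3235 px

1.43:1 IMAX in 4870×2922: fills the height, so the image is 4178.46 × 2922.00.
The 5:3 canvas is width-limited in 3770×3770, giving 3770.00 × 2262.00; scale factor 0.7741.
The image scales with it: width 4178.46 × 0.7741 ≈ 3234.66.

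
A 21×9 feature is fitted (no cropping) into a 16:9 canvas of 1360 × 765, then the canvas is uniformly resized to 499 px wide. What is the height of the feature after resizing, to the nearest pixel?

214 px

Fitted into 1360×765, the feature spans the width; its height is 1360 × 9/21 ≈ 582.86 px.
The frame scales by 499/1360 = 0.3669; 582.86 × 0.3669 ≈ 213.86 px.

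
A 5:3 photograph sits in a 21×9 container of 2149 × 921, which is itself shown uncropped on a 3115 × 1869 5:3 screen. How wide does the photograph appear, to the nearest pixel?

2225 px

First fit — 5:3 into 2149×921 spans the height: 1535.00 × 921.00.
21×9 in 3115×1869: fills the width, so the intermediate becomes 3115.00 × 1335.00 — a scale of ×1.4495.
Applying the same ×1.4495: 1535.00 → 2225.00.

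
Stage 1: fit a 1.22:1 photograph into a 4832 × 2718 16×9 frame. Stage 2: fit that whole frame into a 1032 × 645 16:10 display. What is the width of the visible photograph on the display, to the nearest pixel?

708 px

First fit — 1.22:1 into 4832×2718 spans the height: 3315.96 × 2718.00.
Second fit — the 16×9 canvas into 1032×645 spans the width: 1032.00 × 580.50 (×0.2136 from 4832×2718).
So the photograph's width is 3315.96 × 0.2136 ≈ 708.21.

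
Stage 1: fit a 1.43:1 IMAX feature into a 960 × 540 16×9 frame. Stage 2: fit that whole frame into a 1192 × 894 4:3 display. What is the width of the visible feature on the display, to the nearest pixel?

959 px

Inside the 960×540 canvas the feature is height-limited at 772.20 × 540.00.
16×9 in 1192×894: fills the width, so the intermediate becomes 1192.00 × 670.50 — a scale of ×1.2417.
The feature scales with it: width 772.20 × 1.2417 ≈ 958.82.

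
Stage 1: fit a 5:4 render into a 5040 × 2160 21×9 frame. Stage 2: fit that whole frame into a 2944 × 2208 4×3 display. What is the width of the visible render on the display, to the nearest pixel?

First fit — 5:4 into 5040×2160 spans the height: 2700.00 × 2160.00.
Second fit — the 21×9 canvas into 2944×2208 spans the width: 2944.00 × 1261.71 (×0.5841 from 5040×2160).
The render scales with it: width 2700.00 × 0.5841 ≈ 1577.14.

1577 px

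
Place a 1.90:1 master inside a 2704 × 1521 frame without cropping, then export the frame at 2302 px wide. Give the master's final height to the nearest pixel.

1212 px

Fitted into 2704×1521, the master spans the width; its height is 2704 / 1.900 ≈ 1423.16 px.
The frame scales by 2302/2704 = 0.8513; 1423.16 × 0.8513 ≈ 1211.58 px.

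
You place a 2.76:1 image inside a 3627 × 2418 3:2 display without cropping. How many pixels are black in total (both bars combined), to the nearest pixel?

Since 2.760 > 1.500, the image is width-limited.
The image is 3627 / 2.760 ≈ 1314.1304 px tall.
Black = 2418 − 1314.1304 = 1103.8696 px.
Bar area = 1103.8696 × 3627 ≈ 4003735 px.

4003735 pixels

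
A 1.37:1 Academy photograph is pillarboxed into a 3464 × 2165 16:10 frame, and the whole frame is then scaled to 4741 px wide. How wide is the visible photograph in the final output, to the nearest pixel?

4059 px

At 3464×2165 the photograph is height-limited, so width = 2165 × 1.370 ≈ 2966.05 px.
Resizing to 4741 px wide multiplies everything by 1.3686: 2966.05 → 4059.48 px.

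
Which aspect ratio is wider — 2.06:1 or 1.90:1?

2.06:1

2.06 and 1.9; 2.06 > 1.9.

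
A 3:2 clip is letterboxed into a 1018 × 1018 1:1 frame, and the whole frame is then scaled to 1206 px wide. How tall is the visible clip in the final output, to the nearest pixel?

804 px

In the 1018×1018 frame the clip fills the width: height = 1018 × 2/3 ≈ 678.67 px.
The frame scales by 1206/1018 = 1.1847; 678.67 × 1.1847 ≈ 804.00 px.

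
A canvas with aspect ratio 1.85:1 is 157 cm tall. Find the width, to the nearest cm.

290 cm

157 × 1.850 = 290.45.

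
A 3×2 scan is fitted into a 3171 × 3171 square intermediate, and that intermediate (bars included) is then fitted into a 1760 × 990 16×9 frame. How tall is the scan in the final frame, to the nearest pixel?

660 px

3×2 in 3171×3171: fills the width, so the scan is 3171.00 × 2114.00.
square in 1760×990: fills the height, so the intermediate becomes 990.00 × 990.00 — a scale of ×0.3122.
Applying the same ×0.3122: 2114.00 → 660.00.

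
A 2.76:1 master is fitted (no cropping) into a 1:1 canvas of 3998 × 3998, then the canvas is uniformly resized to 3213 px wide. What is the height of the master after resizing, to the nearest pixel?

Fitted into 3998×3998, the master spans the width; its height is 3998 / 2.760 ≈ 1448.55 px.
Resizing to 3213 px wide multiplies everything by 0.8037: 1448.55 → 1164.13 px.

1164 px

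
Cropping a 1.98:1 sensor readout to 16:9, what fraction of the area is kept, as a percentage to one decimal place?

89.8%

16:9 is narrower than 1.98:1, so the crop keeps the full height and trims the width.
Area ratio = (1.778)/(1.980) = 89.79% retained.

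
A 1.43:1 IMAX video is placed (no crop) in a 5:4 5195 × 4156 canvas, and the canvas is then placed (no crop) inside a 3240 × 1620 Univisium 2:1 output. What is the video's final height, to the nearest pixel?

1416 px

Inside the 5195×4156 canvas the video is width-limited at 5195.00 × 3632.87.
The 5:4 canvas is height-limited in 3240×1620, giving 2025.00 × 1620.00; scale factor 0.3898.
So the video's height is 3632.87 × 0.3898 ≈ 1416.08.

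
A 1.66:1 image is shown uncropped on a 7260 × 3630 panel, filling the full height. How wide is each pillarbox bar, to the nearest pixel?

The image is 3630 × 1.660 ≈ 6025.80 px wide.
Black = 7260 − 6025.80 = 1234.20 px, or 617.10 per bar.

617 px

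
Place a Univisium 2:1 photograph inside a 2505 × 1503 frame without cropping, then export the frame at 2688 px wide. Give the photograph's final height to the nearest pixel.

In the 2505×1503 frame the photograph fills the width: height = 2505 × 1/2 ≈ 1252.50 px.
The frame scales by 2688/2505 = 1.0731; 1252.50 × 1.0731 ≈ 1344.00 px.

1344 px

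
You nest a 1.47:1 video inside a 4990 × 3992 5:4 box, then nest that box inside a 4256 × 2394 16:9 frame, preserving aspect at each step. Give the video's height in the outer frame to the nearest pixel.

2036 px

Inside the 4990×3992 canvas the video is width-limited at 4990.00 × 3394.56.
5:4 in 4256×2394: fills the height, so the intermediate becomes 2992.50 × 2394.00 — a scale of ×0.5997.
Applying the same ×0.5997: 3394.56 → 2035.71.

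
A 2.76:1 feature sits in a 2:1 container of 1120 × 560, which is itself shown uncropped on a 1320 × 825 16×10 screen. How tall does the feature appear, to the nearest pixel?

478 px

Inside the 1120×560 canvas the feature is width-limited at 1120.00 × 405.80.
2:1 in 1320×825: fills the width, so the intermediate becomes 1320.00 × 660.00 — a scale of ×1.1786.
So the feature's height is 405.80 × 1.1786 ≈ 478.26.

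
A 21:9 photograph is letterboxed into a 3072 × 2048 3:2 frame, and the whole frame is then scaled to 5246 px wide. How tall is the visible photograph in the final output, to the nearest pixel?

At 3072×2048 the photograph is width-limited, so height = 3072 × 9/21 ≈ 1316.57 px.
Scaling 3072 → 5246 is ×1.7077, so the height becomes 1316.57 × 1.7077 ≈ 2248.29 px.

2248 px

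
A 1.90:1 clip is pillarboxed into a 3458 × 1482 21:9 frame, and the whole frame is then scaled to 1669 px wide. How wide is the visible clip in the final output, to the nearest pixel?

In the 3458×1482 frame the clip fills the height: width = 1482 × 1.900 ≈ 2815.80 px.
The frame scales by 1669/3458 = 0.4826; 2815.80 × 0.4826 ≈ 1359.04 px.

1359 px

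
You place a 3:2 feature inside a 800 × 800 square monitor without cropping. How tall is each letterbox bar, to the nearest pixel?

3:2 is wider than square, so it spans the full width.
Content height = 800 × 2/3 ≈ 533.33 px.
Black = 800 − 533.33 = 266.67 px, or 133.33 per bar.

133 px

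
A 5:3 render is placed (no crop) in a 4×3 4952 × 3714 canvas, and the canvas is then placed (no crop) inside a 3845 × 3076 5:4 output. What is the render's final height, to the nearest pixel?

2307 px

First fit — 5:3 into 4952×3714 spans the width: 4952.00 × 2971.20.
The 4×3 canvas is width-limited in 3845×3076, giving 3845.00 × 2883.75; scale factor 0.7765.
So the render's height is 2971.20 × 0.7765 ≈ 2307.00.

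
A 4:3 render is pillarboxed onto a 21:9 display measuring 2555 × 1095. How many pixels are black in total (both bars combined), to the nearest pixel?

1199025 pixels

4:3 (1.333) < 21:9 (2.333), so the render fills the height.
Content width = 1095 × 4/3 ≈ 1460.0000 px.
2555 − 1460.0000 = 1095.0000 px of bars.
Across the 1095-px span: 1095.0000 × 1095 ≈ 1199025 px.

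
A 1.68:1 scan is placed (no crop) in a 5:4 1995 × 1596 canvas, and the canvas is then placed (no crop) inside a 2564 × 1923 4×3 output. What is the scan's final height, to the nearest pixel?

Inside the 1995×1596 canvas the scan is width-limited at 1995.00 × 1187.50.
Second fit — the 5:4 canvas into 2564×1923 spans the height: 2403.75 × 1923.00 (×1.2049 from 1995×1596).
Applying the same ×1.2049: 1187.50 → 1430.80.

1431 px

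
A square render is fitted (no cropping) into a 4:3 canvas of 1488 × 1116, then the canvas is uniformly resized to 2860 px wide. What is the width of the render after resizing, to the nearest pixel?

2145 px

In the 1488×1116 frame the render fills the height: width = 1116 × 1/1 ≈ 1116.00 px.
The frame scales by 2860/1488 = 1.9220; 1116.00 × 1.9220 ≈ 2145.00 px.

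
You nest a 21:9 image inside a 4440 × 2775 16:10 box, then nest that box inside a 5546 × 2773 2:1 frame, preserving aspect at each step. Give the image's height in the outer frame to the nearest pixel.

First fit — 21:9 into 4440×2775 spans the width: 4440.00 × 1902.86.
The 16:10 canvas is height-limited in 5546×2773, giving 4436.80 × 2773.00; scale factor 0.9993.
The image scales with it: height 1902.86 × 0.9993 ≈ 1901.49.

1901 px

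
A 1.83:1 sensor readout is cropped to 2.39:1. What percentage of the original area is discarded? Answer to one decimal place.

23.4%

2.39:1 is wider than 1.83:1, so the crop keeps the full width and trims the height.
(1.830)/(2.390) ≈ 0.766 of the area survives, leaving 23.43% discarded.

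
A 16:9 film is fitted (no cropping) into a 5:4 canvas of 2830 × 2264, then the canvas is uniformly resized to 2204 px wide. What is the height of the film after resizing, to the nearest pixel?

At 2830×2264 the film is width-limited, so height = 2830 × 9/16 ≈ 1591.88 px.
Scaling 2830 → 2204 is ×0.7788, so the height becomes 1591.88 × 0.7788 ≈ 1239.75 px.

1240 px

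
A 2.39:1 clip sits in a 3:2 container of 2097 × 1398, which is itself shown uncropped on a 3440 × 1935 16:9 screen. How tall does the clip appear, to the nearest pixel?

First fit — 2.39:1 into 2097×1398 spans the width: 2097.00 × 877.41.
The 3:2 canvas is height-limited in 3440×1935, giving 2902.50 × 1935.00; scale factor 1.3841.
Applying the same ×1.3841: 877.41 → 1214.44.

1214 px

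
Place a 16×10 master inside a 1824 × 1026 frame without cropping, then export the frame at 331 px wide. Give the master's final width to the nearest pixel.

In the 1824×1026 frame the master fills the height: width = 1026 × 16/10 ≈ 1641.60 px.
Resizing to 331 px wide multiplies everything by 0.1815: 1641.60 → 297.90 px.

298 px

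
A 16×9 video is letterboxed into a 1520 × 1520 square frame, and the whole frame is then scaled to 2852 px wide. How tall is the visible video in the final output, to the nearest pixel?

1604 px

At 1520×1520 the video is width-limited, so height = 1520 × 9/16 ≈ 855.00 px.
Scaling 1520 → 2852 is ×1.8763, so the height becomes 855.00 × 1.8763 ≈ 1604.25 px.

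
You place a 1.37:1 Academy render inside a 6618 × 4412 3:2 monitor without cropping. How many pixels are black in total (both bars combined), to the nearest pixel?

2530547 pixels

1.37:1 Academy is narrower than 3:2, so it spans the full height.
That makes the image 6044.4400 px wide (4412 × 1.370).
Leftover width: 6618 − 6044.4400 = 573.5600 px.
Bar area = 573.5600 × 4412 ≈ 2530547 px.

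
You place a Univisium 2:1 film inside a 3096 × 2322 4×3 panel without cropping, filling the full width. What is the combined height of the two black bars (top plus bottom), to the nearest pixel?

That makes the image 1548.00 px tall (3096 × 1/2).
Leftover height: 2322 − 1548.00 = 774.00 px.

774 px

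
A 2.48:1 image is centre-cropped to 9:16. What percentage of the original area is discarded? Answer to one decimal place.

77.3%

Going from 2.48:1 to 9:16 means cutting width while keeping height.
Area ratio = (0.562)/(2.480) = 22.68%; the remaining 77.32% is cropped out.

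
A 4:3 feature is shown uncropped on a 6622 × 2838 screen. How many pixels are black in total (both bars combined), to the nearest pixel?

4:3 is narrower than 21:9, so it spans the full height.
The feature is 2838 × 4/3 ≈ 3784.0000 px wide.
Black = 6622 − 3784.0000 = 2838.0000 px.
Across the 2838-px span: 2838.0000 × 2838 ≈ 8054244 px.

8054244 pixels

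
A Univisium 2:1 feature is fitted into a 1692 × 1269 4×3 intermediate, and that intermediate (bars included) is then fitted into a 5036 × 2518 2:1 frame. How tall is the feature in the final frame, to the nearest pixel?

Inside the 1692×1269 canvas the feature is width-limited at 1692.00 × 846.00.
The 4×3 canvas is height-limited in 5036×2518, giving 3357.33 × 2518.00; scale factor 1.9842.
The feature scales with it: height 846.00 × 1.9842 ≈ 1678.67.

1679 px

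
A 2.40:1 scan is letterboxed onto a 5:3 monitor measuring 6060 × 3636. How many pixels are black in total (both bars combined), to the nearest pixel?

6732660 pixels

Since 2.400 > 1.667, the scan is width-limited.
That makes the image 2525.0000 px tall (6060 / 2.400).
3636 − 2525.0000 = 1111.0000 px of bars.
That's 1111.0000 × 6060 ≈ 6732660 black pixels.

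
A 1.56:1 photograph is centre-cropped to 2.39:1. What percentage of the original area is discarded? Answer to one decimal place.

2.39:1 is wider than 1.56:1, so the crop keeps the full width and trims the height.
Area ratio = (1.560)/(2.390) = 65.27%; the remaining 34.73% is cropped out.

34.7%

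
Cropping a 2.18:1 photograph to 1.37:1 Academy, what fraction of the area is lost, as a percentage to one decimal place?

37.2%

1.37:1 Academy is narrower than 2.18:1, so the crop keeps the full height and trims the width.
Area ratio = (1.370)/(2.180) = 62.84%; the remaining 37.16% is cropped out.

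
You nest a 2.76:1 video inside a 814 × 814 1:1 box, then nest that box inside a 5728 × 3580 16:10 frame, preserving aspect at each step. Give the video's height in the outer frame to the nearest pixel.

1297 px

Inside the 814×814 canvas the video is width-limited at 814.00 × 294.93.
1:1 in 5728×3580: fills the height, so the intermediate becomes 3580.00 × 3580.00 — a scale of ×4.3980.
Applying the same ×4.3980: 294.93 → 1297.10.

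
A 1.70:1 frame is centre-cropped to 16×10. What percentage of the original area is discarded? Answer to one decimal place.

16×10 is narrower than 1.70:1, so the crop keeps the full height and trims the width.
(1.600)/(1.700) ≈ 0.941 of the area survives, leaving 5.88% discarded.

5.9%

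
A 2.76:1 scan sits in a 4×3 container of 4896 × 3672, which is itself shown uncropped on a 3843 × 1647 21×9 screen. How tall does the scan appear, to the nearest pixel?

796 px

First fit — 2.76:1 into 4896×3672 spans the width: 4896.00 × 1773.91.
The 4×3 canvas is height-limited in 3843×1647, giving 2196.00 × 1647.00; scale factor 0.4485.
The scan scales with it: height 1773.91 × 0.4485 ≈ 795.65.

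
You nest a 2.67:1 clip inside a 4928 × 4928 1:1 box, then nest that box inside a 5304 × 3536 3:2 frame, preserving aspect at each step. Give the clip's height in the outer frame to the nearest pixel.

1324 px

2.67:1 in 4928×4928: fills the width, so the clip is 4928.00 × 1845.69.
Second fit — the 1:1 canvas into 5304×3536 spans the height: 3536.00 × 3536.00 (×0.7175 from 4928×4928).
The clip scales with it: height 1845.69 × 0.7175 ≈ 1324.34.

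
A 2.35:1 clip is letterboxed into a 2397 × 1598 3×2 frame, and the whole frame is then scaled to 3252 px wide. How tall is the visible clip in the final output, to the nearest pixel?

1384 px

In the 2397×1598 frame the clip fills the width: height = 2397 / 2.350 ≈ 1020.00 px.
Scaling 2397 → 3252 is ×1.3567, so the height becomes 1020.00 × 1.3567 ≈ 1383.83 px.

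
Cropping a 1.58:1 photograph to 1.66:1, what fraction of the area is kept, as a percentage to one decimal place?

Going from 1.58:1 to 1.66:1 means cutting height while keeping width.
Fraction kept = (1.580)/(1.660) ≈ 95.18%.

95.2%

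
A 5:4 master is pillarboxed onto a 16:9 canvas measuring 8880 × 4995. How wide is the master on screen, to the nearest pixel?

6244 px

5:4 is narrower than 16:9, so it spans the full height.
That makes the image 6243.75 px wide (4995 × 5/4).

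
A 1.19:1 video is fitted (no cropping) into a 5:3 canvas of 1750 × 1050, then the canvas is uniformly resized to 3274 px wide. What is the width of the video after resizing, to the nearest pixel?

2338 px

In the 1750×1050 frame the video fills the height: width = 1050 × 1.190 ≈ 1249.50 px.
Resizing to 3274 px wide multiplies everything by 1.8709: 1249.50 → 2337.64 px.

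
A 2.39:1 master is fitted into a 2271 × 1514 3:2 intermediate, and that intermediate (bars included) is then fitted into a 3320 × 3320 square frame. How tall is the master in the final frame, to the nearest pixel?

1389 px

First fit — 2.39:1 into 2271×1514 spans the width: 2271.00 × 950.21.
Second fit — the 3:2 canvas into 3320×3320 spans the width: 3320.00 × 2213.33 (×1.4619 from 2271×1514).
Applying the same ×1.4619: 950.21 → 1389.12.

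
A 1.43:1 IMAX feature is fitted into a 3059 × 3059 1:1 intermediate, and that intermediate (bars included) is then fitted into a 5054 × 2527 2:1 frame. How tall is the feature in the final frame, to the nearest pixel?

1767 px

First fit — 1.43:1 IMAX into 3059×3059 spans the width: 3059.00 × 2139.16.
Second fit — the 1:1 canvas into 5054×2527 spans the height: 2527.00 × 2527.00 (×0.8261 from 3059×3059).
Applying the same ×0.8261: 2139.16 → 1767.13.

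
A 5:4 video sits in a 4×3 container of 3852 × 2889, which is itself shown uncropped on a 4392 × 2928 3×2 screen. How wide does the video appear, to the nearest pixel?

3660 px

First fit — 5:4 into 3852×2889 spans the height: 3611.25 × 2889.00.
4×3 in 4392×2928: fills the height, so the intermediate becomes 3904.00 × 2928.00 — a scale of ×1.0135.
So the video's width is 3611.25 × 1.0135 ≈ 3660.00.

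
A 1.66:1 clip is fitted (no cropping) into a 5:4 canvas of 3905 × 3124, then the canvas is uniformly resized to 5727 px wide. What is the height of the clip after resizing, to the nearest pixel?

At 3905×3124 the clip is width-limited, so height = 3905 / 1.660 ≈ 2352.41 px.
Resizing to 5727 px wide multiplies everything by 1.4666: 2352.41 → 3450.00 px.

3450 px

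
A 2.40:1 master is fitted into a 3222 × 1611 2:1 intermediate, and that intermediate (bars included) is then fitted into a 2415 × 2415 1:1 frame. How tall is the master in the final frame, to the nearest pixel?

2.40:1 in 3222×1611: fills the width, so the master is 3222.00 × 1342.50.
2:1 in 2415×2415: fills the width, so the intermediate becomes 2415.00 × 1207.50 — a scale of ×0.7495.
Applying the same ×0.7495: 1342.50 → 1006.25.

1006 px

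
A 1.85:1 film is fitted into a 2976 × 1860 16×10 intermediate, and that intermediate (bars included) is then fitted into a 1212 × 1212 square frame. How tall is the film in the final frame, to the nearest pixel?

655 px

1.85:1 in 2976×1860: fills the width, so the film is 2976.00 × 1608.65.
16×10 in 1212×1212: fills the width, so the intermediate becomes 1212.00 × 757.50 — a scale of ×0.4073.
Applying the same ×0.4073: 1608.65 → 655.14.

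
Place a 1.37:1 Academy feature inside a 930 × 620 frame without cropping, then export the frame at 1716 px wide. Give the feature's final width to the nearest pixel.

1567 px

In the 930×620 frame the feature fills the height: width = 620 × 1.370 ≈ 849.40 px.
Resizing to 1716 px wide multiplies everything by 1.8452: 849.40 → 1567.28 px.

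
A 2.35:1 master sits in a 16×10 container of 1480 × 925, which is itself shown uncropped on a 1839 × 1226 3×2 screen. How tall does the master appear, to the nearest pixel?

First fit — 2.35:1 into 1480×925 spans the width: 1480.00 × 629.79.
16×10 in 1839×1226: fills the width, so the intermediate becomes 1839.00 × 1149.38 — a scale of ×1.2426.
The master scales with it: height 629.79 × 1.2426 ≈ 782.55.

783 px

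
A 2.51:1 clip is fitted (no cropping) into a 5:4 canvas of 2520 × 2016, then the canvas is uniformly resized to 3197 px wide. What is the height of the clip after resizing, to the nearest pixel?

1274 px

Fitted into 2520×2016, the clip spans the width; its height is 2520 / 2.510 ≈ 1003.98 px.
The frame scales by 3197/2520 = 1.2687; 1003.98 × 1.2687 ≈ 1273.71 px.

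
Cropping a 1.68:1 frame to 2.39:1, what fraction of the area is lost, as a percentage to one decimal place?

29.7%

The width stays; only height is cut (since 2.39:1 is wider than 1.68:1).
Fraction kept = (1.680)/(2.390) ≈ 70.29%, so 29.71% is lost.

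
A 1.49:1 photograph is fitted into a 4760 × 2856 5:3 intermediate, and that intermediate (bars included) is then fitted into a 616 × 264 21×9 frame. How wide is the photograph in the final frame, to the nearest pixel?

Inside the 4760×2856 canvas the photograph is height-limited at 4255.44 × 2856.00.
The 5:3 canvas is height-limited in 616×264, giving 440.00 × 264.00; scale factor 0.0924.
Applying the same ×0.0924: 4255.44 → 393.36.

393 px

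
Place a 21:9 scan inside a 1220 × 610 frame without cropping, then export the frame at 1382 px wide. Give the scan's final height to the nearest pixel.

592 px

In the 1220×610 frame the scan fills the width: height = 1220 × 9/21 ≈ 522.86 px.
Resizing to 1382 px wide multiplies everything by 1.1328: 522.86 → 592.29 px.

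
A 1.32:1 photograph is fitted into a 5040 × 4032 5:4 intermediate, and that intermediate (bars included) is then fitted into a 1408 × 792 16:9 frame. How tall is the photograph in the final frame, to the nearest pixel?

1.32:1 in 5040×4032: fills the width, so the photograph is 5040.00 × 3818.18.
The 5:4 canvas is height-limited in 1408×792, giving 990.00 × 792.00; scale factor 0.1964.
Applying the same ×0.1964: 3818.18 → 750.00.

750 px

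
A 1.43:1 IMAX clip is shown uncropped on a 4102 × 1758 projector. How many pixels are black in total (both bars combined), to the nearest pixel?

1.43:1 IMAX is narrower than 21:9, so it spans the full height.
The clip is 1758 × 1.430 ≈ 2513.9400 px wide.
Black = 4102 − 2513.9400 = 1588.0600 px.
That's 1588.0600 × 1758 ≈ 2791809 black pixels.

2791809 pixels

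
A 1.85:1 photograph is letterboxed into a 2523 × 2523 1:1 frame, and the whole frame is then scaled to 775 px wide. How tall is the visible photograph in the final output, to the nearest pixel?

At 2523×2523 the photograph is width-limited, so height = 2523 / 1.850 ≈ 1363.78 px.
Resizing to 775 px wide multiplies everything by 0.3072: 1363.78 → 418.92 px.

419 px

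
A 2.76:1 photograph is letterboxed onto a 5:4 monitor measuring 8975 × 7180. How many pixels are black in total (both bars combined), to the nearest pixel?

35255491 pixels

2.76:1 (2.760) > 5:4 (1.250), so the photograph fills the width.
That makes the image 3251.8116 px tall (8975 / 2.760).
Leftover height: 7180 − 3251.8116 = 3928.1884 px.
Bar area = 3928.1884 × 8975 ≈ 35255491 px.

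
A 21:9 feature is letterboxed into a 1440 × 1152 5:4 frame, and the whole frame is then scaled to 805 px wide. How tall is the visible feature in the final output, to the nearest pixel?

345 px

Fitted into 1440×1152, the feature spans the width; its height is 1440 × 9/21 ≈ 617.14 px.
Scaling 1440 → 805 is ×0.5590, so the height becomes 617.14 × 0.5590 ≈ 345.00 px.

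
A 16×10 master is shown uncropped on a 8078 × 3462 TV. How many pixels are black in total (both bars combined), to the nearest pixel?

8789326 pixels

Since 1.600 < 2.333, the master is height-limited.
Content width = 3462 × 16/10 ≈ 5539.2000 px.
8078 − 5539.2000 = 2538.8000 px of bars.
Across the 3462-px span: 2538.8000 × 3462 ≈ 8789326 px.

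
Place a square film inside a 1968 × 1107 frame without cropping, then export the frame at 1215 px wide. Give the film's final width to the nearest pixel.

683 px

In the 1968×1107 frame the film fills the height: width = 1107 × 1/1 ≈ 1107.00 px.
The frame scales by 1215/1968 = 0.6174; 1107.00 × 0.6174 ≈ 683.44 px.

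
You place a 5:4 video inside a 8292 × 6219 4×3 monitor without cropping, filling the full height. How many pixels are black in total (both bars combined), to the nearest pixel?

3222997 pixels

The video is 6219 × 5/4 ≈ 7773.7500 px wide.
8292 − 7773.7500 = 518.2500 px of bars.
Bar area = 518.2500 × 6219 ≈ 3222997 px.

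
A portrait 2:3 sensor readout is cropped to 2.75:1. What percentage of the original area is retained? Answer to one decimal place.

24.2%

The width stays; only height is cut (since 2.75:1 is wider than portrait 2:3).
Area ratio = (0.667)/(2.750) = 24.24% retained.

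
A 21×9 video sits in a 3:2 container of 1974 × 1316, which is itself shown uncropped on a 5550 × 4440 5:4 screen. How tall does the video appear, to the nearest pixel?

First fit — 21×9 into 1974×1316 spans the width: 1974.00 × 846.00.
Second fit — the 3:2 canvas into 5550×4440 spans the width: 5550.00 × 3700.00 (×2.8116 from 1974×1316).
Applying the same ×2.8116: 846.00 → 2378.57.

2379 px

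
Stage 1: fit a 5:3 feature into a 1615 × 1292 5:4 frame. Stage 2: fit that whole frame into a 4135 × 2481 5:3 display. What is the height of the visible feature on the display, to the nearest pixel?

1861 px

First fit — 5:3 into 1615×1292 spans the width: 1615.00 × 969.00.
Second fit — the 5:4 canvas into 4135×2481 spans the height: 3101.25 × 2481.00 (×1.9203 from 1615×1292).
Applying the same ×1.9203: 969.00 → 1860.75.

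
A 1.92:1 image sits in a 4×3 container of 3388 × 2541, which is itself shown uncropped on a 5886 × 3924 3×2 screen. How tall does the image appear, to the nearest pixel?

2725 px

1.92:1 in 3388×2541: fills the width, so the image is 3388.00 × 1764.58.
4×3 in 5886×3924: fills the height, so the intermediate becomes 5232.00 × 3924.00 — a scale of ×1.5443.
Applying the same ×1.5443: 1764.58 → 2725.00.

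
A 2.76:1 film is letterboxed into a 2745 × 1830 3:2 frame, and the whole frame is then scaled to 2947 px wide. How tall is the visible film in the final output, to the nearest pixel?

Fitted into 2745×1830, the film spans the width; its height is 2745 / 2.760 ≈ 994.57 px.
The frame scales by 2947/2745 = 1.0736; 994.57 × 1.0736 ≈ 1067.75 px.

1068 px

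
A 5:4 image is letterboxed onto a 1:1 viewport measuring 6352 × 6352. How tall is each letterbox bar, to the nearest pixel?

635 px

5:4 is wider than 1:1, so it spans the full width.
Content height = 6352 × 4/5 ≈ 5081.60 px.
Leftover height: 6352 − 5081.60 = 1270.40 px → 635.20 each side.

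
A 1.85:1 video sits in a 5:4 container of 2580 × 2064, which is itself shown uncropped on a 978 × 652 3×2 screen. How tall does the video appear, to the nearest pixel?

1.85:1 in 2580×2064: fills the width, so the video is 2580.00 × 1394.59.
Second fit — the 5:4 canvas into 978×652 spans the height: 815.00 × 652.00 (×0.3159 from 2580×2064).
The video scales with it: height 1394.59 × 0.3159 ≈ 440.54.

441 px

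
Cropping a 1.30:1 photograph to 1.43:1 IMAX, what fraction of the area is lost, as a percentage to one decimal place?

9.1%

The width stays; only height is cut (since 1.43:1 IMAX is wider than 1.30:1).
(1.300)/(1.430) ≈ 0.909 of the area survives, leaving 9.09% discarded.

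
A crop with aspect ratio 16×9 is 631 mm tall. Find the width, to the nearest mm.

At 16×9, 631 × 16/9 ≈ 1121.78.

1122 mm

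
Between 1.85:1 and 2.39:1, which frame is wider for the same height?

1.85 and 2.39; 2.39 > 1.85.

2.39:1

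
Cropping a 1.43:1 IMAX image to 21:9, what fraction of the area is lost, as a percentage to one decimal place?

38.7%

The width stays; only height is cut (since 21:9 is wider than 1.43:1 IMAX).
(1.430)/(2.333) ≈ 0.613 of the area survives, leaving 38.71% discarded.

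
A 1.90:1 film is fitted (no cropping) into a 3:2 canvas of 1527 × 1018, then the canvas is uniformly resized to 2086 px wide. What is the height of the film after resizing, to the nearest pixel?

1098 px

At 1527×1018 the film is width-limited, so height = 1527 / 1.900 ≈ 803.68 px.
The frame scales by 2086/1527 = 1.3661; 803.68 × 1.3661 ≈ 1097.89 px.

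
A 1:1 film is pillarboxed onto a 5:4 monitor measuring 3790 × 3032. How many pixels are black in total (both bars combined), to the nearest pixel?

1:1 (1.000) < 5:4 (1.250), so the film fills the height.
The film is 3032 × 1/1 ≈ 3032.0000 px wide.
3790 − 3032.0000 = 758.0000 px of bars.
Across the 3032-px span: 758.0000 × 3032 ≈ 2298256 px.

2298256 pixels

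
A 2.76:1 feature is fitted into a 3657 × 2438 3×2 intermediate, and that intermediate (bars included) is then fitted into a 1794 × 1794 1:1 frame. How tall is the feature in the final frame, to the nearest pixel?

650 px

Inside the 3657×2438 canvas the feature is width-limited at 3657.00 × 1325.00.
3×2 in 1794×1794: fills the width, so the intermediate becomes 1794.00 × 1196.00 — a scale of ×0.4906.
So the feature's height is 1325.00 × 0.4906 ≈ 650.00.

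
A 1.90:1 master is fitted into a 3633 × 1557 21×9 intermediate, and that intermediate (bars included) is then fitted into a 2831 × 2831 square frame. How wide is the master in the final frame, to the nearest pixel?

2305 px

1.90:1 in 3633×1557: fills the height, so the master is 2958.30 × 1557.00.
The 21×9 canvas is width-limited in 2831×2831, giving 2831.00 × 1213.29; scale factor 0.7792.
The master scales with it: width 2958.30 × 0.7792 ≈ 2305.24.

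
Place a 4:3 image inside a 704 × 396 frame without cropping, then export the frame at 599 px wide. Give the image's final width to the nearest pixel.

449 px

Fitted into 704×396, the image spans the height; its width is 396 × 4/3 ≈ 528.00 px.
Scaling 704 → 599 is ×0.8509, so the width becomes 528.00 × 0.8509 ≈ 449.25 px.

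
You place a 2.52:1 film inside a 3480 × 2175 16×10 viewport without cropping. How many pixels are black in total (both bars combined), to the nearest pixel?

2.52:1 (2.520) > 16×10 (1.600), so the film fills the width.
The film is 3480 / 2.520 ≈ 1380.9524 px tall.
Leftover height: 2175 − 1380.9524 = 794.0476 px.
Across the 3480-px span: 794.0476 × 3480 ≈ 2763286 px.

2763286 pixels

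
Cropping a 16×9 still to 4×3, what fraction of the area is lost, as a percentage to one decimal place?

4×3 is narrower than 16×9, so the crop keeps the full height and trims the width.
Fraction kept = (1.333)/(1.778) ≈ 75.00%, so 25.00% is lost.

25.0%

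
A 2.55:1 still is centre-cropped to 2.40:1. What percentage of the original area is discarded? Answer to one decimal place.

5.9%

Going from 2.55:1 to 2.40:1 means cutting width while keeping height.
(2.400)/(2.550) ≈ 0.941 of the area survives, leaving 5.88% discarded.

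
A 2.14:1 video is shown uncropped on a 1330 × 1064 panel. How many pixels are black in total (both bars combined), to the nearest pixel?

Since 2.140 > 1.250, the video is width-limited.
That makes the image 621.4953 px tall (1330 / 2.140).
1064 − 621.4953 = 442.5047 px of bars.
Bar area = 442.5047 × 1330 ≈ 588531 px.

588531 pixels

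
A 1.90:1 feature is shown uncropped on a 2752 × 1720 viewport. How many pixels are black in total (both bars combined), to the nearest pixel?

747385 pixels

Since 1.900 > 1.600, the feature is width-limited.
The feature is 2752 / 1.900 ≈ 1448.4211 px tall.
Black = 1720 − 1448.4211 = 271.5789 px.
Bar area = 271.5789 × 2752 ≈ 747385 px.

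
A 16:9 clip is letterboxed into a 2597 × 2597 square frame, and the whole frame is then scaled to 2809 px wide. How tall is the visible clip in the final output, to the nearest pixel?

At 2597×2597 the clip is width-limited, so height = 2597 × 9/16 ≈ 1460.81 px.
Resizing to 2809 px wide multiplies everything by 1.0816: 1460.81 → 1580.06 px.

1580 px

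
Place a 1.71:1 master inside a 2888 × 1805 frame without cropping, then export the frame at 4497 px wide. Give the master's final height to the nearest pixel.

Fitted into 2888×1805, the master spans the width; its height is 2888 / 1.710 ≈ 1688.89 px.
Resizing to 4497 px wide multiplies everything by 1.5571: 1688.89 → 2629.82 px.

2630 px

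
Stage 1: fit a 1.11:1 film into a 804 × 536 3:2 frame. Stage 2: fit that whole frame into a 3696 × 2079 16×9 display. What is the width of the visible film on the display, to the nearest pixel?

2308 px

First fit — 1.11:1 into 804×536 spans the height: 594.96 × 536.00.
Second fit — the 3:2 canvas into 3696×2079 spans the height: 3118.50 × 2079.00 (×3.8787 from 804×536).
So the film's width is 594.96 × 3.8787 ≈ 2307.69.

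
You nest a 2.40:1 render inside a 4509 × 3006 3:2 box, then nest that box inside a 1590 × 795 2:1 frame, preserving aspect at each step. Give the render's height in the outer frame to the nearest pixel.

Inside the 4509×3006 canvas the render is width-limited at 4509.00 × 1878.75.
Second fit — the 3:2 canvas into 1590×795 spans the height: 1192.50 × 795.00 (×0.2645 from 4509×3006).
So the render's height is 1878.75 × 0.2645 ≈ 496.88.

497 px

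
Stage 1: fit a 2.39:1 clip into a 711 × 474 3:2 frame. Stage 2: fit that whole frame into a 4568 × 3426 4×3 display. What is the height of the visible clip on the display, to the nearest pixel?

1911 px

2.39:1 in 711×474: fills the width, so the clip is 711.00 × 297.49.
Second fit — the 3:2 canvas into 4568×3426 spans the width: 4568.00 × 3045.33 (×6.4248 from 711×474).
Applying the same ×6.4248: 297.49 → 1911.30.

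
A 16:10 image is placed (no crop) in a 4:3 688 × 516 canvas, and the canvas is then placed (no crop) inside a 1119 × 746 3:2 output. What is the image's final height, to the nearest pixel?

First fit — 16:10 into 688×516 spans the width: 688.00 × 430.00.
Second fit — the 4:3 canvas into 1119×746 spans the height: 994.67 × 746.00 (×1.4457 from 688×516).
So the image's height is 430.00 × 1.4457 ≈ 621.67.

622 px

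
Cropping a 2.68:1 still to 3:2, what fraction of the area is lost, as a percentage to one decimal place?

Going from 2.68:1 to 3:2 means cutting width while keeping height.
Fraction kept = (1.500)/(2.680) ≈ 55.97%, so 44.03% is lost.

44.0%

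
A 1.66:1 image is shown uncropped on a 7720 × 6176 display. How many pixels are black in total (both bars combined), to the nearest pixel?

Since 1.660 > 1.250, the image is width-limited.
That makes the image 4650.6024 px tall (7720 / 1.660).
6176 − 4650.6024 = 1525.3976 px of bars.
Bar area = 1525.3976 × 7720 ≈ 11776069 px.

11776069 pixels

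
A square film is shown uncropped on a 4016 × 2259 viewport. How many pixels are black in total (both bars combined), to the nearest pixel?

square (1.000) < 16×9 (1.778), so the film fills the height.
Content width = 2259 × 1/1 ≈ 2259.0000 px.
4016 − 2259.0000 = 1757.0000 px of bars.
That's 1757.0000 × 2259 ≈ 3969063 black pixels.

3969063 pixels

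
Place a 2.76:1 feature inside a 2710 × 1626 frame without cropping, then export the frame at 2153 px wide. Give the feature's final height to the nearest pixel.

In the 2710×1626 frame the feature fills the width: height = 2710 / 2.760 ≈ 981.88 px.
Scaling 2710 → 2153 is ×0.7945, so the height becomes 981.88 × 0.7945 ≈ 780.07 px.

780 px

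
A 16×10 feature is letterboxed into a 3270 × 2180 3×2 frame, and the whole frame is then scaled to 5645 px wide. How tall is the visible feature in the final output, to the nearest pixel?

3528 px

At 3270×2180 the feature is width-limited, so height = 3270 × 10/16 ≈ 2043.75 px.
The frame scales by 5645/3270 = 1.7263; 2043.75 × 1.7263 ≈ 3528.12 px.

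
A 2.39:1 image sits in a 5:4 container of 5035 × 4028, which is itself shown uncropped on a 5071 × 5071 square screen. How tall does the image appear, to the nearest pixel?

First fit — 2.39:1 into 5035×4028 spans the width: 5035.00 × 2106.69.
5:4 in 5071×5071: fills the width, so the intermediate becomes 5071.00 × 4056.80 — a scale of ×1.0071.
So the image's height is 2106.69 × 1.0071 ≈ 2121.76.

2122 px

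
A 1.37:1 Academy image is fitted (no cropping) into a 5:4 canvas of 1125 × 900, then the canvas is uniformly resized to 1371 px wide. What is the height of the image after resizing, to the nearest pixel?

Fitted into 1125×900, the image spans the width; its height is 1125 / 1.370 ≈ 821.17 px.
Scaling 1125 → 1371 is ×1.2187, so the height becomes 821.17 × 1.2187 ≈ 1000.73 px.

1001 px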